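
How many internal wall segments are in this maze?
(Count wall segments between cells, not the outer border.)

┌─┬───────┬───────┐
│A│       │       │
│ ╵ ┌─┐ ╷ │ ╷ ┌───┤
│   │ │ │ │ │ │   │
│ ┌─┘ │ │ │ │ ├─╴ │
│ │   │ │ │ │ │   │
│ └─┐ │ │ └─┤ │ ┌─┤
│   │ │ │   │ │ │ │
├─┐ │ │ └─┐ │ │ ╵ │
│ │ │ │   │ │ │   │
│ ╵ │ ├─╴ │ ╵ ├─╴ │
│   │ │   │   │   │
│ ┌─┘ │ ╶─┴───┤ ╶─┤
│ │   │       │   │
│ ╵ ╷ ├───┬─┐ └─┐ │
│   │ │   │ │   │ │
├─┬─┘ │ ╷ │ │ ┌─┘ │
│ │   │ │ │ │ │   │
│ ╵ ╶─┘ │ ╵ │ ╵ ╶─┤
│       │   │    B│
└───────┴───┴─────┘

Counting internal wall segments:
Total internal walls: 72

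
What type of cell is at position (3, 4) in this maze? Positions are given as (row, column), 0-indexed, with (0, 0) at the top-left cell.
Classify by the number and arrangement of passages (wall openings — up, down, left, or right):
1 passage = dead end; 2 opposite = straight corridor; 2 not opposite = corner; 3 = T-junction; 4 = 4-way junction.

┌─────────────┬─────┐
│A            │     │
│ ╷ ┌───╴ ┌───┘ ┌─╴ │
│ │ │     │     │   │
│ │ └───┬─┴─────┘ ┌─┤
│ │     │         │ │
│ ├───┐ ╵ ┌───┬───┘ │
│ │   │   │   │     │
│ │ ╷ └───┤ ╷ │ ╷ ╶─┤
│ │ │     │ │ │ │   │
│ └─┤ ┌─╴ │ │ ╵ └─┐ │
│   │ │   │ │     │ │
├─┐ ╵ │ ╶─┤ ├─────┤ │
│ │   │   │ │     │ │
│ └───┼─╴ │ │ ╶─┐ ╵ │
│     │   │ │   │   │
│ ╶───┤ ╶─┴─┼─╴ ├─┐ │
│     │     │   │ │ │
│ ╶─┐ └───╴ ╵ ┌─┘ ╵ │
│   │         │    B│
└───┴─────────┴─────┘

Checking cell at (3, 4):
Number of passages: 2
Cell type: corner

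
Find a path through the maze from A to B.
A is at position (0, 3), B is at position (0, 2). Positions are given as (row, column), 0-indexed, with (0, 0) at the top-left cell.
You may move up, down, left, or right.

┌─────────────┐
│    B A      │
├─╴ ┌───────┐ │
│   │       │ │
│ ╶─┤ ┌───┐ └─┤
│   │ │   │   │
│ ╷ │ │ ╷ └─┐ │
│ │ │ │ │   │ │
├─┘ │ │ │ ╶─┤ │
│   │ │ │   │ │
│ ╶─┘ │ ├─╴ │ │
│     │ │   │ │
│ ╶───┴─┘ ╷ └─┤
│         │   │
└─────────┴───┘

Finding the shortest path from (0, 3) to (0, 2):
Path length: 1 steps
Directions: left

Solution:

┌─────────────┐
│    B A      │
├─╴ ┌───────┐ │
│   │       │ │
│ ╶─┤ ┌───┐ └─┤
│   │ │   │   │
│ ╷ │ │ ╷ └─┐ │
│ │ │ │ │   │ │
├─┘ │ │ │ ╶─┤ │
│   │ │ │   │ │
│ ╶─┘ │ ├─╴ │ │
│     │ │   │ │
│ ╶───┴─┘ ╷ └─┤
│         │   │
└─────────┴───┘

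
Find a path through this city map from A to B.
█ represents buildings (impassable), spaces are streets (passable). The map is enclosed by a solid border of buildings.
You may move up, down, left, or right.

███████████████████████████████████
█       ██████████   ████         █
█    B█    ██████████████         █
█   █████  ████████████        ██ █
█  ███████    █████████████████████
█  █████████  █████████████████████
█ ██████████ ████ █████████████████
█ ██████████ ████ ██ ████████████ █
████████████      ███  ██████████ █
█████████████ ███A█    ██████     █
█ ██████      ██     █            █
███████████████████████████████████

Finding the shortest path from A to B:
Movement: cardinal only
Path length: 21 steps
Directions: up → left → left → left → left → left → up → up → up → up → left → left → up → up → left → left → left → up → left → left → down

Solution:

███████████████████████████████████
█    ↓←↰██████████   ████         █
█    B█↑←←↰██████████████         █
█   █████ ↑████████████        ██ █
█  ███████↑←↰ █████████████████████
█  █████████↑ █████████████████████
█ ██████████↑████ █████████████████
█ ██████████↑████ ██ ████████████ █
████████████↑←←←←↰███  ██████████ █
█████████████ ███A█    ██████     █
█ ██████      ██     █            █
███████████████████████████████████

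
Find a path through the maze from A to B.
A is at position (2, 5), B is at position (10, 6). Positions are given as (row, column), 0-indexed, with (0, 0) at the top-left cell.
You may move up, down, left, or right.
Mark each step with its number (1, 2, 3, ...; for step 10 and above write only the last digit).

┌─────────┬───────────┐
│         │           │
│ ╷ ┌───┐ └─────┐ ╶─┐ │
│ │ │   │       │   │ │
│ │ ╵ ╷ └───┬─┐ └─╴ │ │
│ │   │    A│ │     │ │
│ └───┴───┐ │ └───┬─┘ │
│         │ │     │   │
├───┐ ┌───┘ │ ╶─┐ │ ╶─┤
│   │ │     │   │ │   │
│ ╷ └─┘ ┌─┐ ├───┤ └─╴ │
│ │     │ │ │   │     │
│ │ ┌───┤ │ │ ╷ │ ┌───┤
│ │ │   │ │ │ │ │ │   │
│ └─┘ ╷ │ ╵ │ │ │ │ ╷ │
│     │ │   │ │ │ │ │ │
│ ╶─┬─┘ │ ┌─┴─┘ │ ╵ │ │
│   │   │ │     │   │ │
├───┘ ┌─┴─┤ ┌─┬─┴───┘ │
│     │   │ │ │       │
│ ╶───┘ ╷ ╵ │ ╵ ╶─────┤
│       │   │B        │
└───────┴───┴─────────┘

Finding the shortest path from (2, 5) to (10, 6):
Path length: 47 steps
Directions: left → left → up → left → down → left → up → up → right → right → right → down → right → right → right → down → right → right → up → left → up → right → right → down → down → down → left → down → right → down → left → left → down → down → down → right → up → up → right → down → down → down → left → left → left → down → left

Solution:

┌─────────┬───────────┐
│  8 9 0 1│      1 2 3│
│ ╷ ┌───┐ └─────┐ ╶─┐ │
│ │7│4 3│2 3 4 5│0 9│4│
│ │ ╵ ╷ └───┬─┐ └─╴ │ │
│ │6 5│2 1 A│ │6 7 8│5│
│ └───┴───┐ │ └───┬─┘ │
│         │ │     │7 6│
├───┐ ┌───┘ │ ╶─┐ │ ╶─┤
│   │ │     │   │ │8 9│
│ ╷ └─┘ ┌─┐ ├───┤ └─╴ │
│ │     │ │ │   │2 1 0│
│ │ ┌───┤ │ │ ╷ │ ┌───┤
│ │ │   │ │ │ │ │3│8 9│
│ └─┘ ╷ │ ╵ │ │ │ │ ╷ │
│     │ │   │ │ │4│7│0│
│ ╶─┬─┘ │ ┌─┴─┘ │ ╵ │ │
│   │   │ │     │5 6│1│
├───┘ ┌─┴─┤ ┌─┬─┴───┘ │
│     │   │ │ │5 4 3 2│
│ ╶───┘ ╷ ╵ │ ╵ ╶─────┤
│       │   │B 6      │
└───────┴───┴─────────┘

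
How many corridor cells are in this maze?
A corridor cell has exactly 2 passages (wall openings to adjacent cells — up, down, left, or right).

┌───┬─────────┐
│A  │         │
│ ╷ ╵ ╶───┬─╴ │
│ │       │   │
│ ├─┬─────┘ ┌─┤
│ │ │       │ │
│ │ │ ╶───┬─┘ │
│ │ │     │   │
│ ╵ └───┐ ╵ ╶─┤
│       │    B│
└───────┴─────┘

Counting cells with exactly 2 passages:
Total corridor cells: 27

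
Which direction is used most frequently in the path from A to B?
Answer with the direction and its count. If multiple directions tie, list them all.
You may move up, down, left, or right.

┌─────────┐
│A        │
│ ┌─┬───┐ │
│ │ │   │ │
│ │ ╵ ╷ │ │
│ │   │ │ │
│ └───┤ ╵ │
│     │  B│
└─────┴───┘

Directions: right, right, right, right, down, down, down
Counts: {'right': 4, 'down': 3}
Most common: right (4 times)

Solution:

┌─────────┐
│A → → → ↓│
│ ┌─┬───┐ │
│ │ │   │↓│
│ │ ╵ ╷ │ │
│ │   │ │↓│
│ └───┤ ╵ │
│     │  B│
└─────┴───┘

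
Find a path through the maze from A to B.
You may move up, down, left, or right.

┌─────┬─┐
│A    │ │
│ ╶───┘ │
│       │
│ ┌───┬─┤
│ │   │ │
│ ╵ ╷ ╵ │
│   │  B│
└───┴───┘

Finding the shortest path through the maze:
Path length: 8 steps
Directions: down → down → down → right → up → right → down → right

Solution:

┌─────┬─┐
│A    │ │
│ ╶───┘ │
│↓      │
│ ┌───┬─┤
│↓│↱ ↓│ │
│ ╵ ╷ ╵ │
│↳ ↑│↳ B│
└───┴───┘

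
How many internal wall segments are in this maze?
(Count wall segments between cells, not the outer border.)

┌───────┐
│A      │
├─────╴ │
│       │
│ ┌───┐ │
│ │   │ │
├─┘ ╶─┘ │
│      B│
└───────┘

Counting internal wall segments:
Total internal walls: 9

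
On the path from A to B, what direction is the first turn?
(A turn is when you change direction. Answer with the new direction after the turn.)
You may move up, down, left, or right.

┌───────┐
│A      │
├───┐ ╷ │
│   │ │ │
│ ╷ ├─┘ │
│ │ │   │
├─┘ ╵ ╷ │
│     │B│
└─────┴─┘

Directions: right, right, right, down, down, down
First turn direction: down

Solution:

┌───────┐
│A → → ↓│
├───┐ ╷ │
│   │ │↓│
│ ╷ ├─┘ │
│ │ │  ↓│
├─┘ ╵ ╷ │
│     │B│
└─────┴─┘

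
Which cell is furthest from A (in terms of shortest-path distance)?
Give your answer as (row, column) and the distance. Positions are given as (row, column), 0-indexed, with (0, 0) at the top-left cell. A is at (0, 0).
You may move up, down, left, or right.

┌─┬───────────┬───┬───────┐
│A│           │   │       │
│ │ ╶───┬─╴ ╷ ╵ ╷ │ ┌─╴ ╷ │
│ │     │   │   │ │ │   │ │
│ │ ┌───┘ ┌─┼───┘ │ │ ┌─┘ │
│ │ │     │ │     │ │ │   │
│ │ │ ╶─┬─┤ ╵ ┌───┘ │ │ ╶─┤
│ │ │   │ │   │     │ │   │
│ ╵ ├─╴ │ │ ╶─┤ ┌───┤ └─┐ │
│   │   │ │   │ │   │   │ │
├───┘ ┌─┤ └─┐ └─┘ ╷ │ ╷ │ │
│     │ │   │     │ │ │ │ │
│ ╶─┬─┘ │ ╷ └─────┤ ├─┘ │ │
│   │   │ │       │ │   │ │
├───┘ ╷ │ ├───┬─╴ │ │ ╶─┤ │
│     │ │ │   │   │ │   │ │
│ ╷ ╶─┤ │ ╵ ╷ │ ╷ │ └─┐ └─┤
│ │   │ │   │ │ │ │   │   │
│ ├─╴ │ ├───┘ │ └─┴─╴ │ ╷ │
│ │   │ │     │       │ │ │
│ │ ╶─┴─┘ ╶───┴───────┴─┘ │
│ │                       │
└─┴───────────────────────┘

Computing BFS distances from A to all cells:
Furthest cell: (7, 12)
Distance: 93 steps

Path from A to the furthest cell:

┌─┬───────────┬───┬───────┐
│A│↱ → → → → ↓│↱ ↓│    ↱ ↓│
│ │ ╶───┬─╴ ╷ ╵ ╷ │ ┌─╴ ╷ │
│↓│↑    │   │↳ ↑│↓│ │↱ ↑│↓│
│ │ ┌───┘ ┌─┼───┘ │ │ ┌─┘ │
│↓│↑│     │ │↓ ← ↲│ │↑│↓ ↲│
│ │ │ ╶─┬─┤ ╵ ┌───┘ │ │ ╶─┤
│↓│↑│   │ │↓ ↲│     │↑│↳ ↓│
│ ╵ ├─╴ │ │ ╶─┤ ┌───┤ └─┐ │
│↳ ↑│   │ │↳ ↓│ │↱ ↓│↑ ↰│↓│
├───┘ ┌─┤ └─┐ └─┘ ╷ │ ╷ │ │
│     │ │↓ ↰│↳ → ↑│↓│ │↑│↓│
│ ╶─┬─┘ │ ╷ └─────┤ ├─┘ │ │
│   │   │↓│↑ ← ← ↰│↓│↱ ↑│↓│
├───┘ ╷ │ ├───┬─╴ │ │ ╶─┤ │
│     │ │↓│↱ ↓│↱ ↑│↓│↑ ↰│B│
│ ╷ ╶─┤ │ ╵ ╷ │ ╷ │ └─┐ └─┤
│ │   │ │↳ ↑│↓│↑│ │↳ ↓│↑ ↰│
│ ├─╴ │ ├───┘ │ └─┴─╴ │ ╷ │
│ │   │ │↓ ← ↲│↑ ← ← ↲│ │↑│
│ │ ╶─┴─┘ ╶───┴───────┴─┘ │
│ │      ↳ → → → → → → → ↑│
└─┴───────────────────────┘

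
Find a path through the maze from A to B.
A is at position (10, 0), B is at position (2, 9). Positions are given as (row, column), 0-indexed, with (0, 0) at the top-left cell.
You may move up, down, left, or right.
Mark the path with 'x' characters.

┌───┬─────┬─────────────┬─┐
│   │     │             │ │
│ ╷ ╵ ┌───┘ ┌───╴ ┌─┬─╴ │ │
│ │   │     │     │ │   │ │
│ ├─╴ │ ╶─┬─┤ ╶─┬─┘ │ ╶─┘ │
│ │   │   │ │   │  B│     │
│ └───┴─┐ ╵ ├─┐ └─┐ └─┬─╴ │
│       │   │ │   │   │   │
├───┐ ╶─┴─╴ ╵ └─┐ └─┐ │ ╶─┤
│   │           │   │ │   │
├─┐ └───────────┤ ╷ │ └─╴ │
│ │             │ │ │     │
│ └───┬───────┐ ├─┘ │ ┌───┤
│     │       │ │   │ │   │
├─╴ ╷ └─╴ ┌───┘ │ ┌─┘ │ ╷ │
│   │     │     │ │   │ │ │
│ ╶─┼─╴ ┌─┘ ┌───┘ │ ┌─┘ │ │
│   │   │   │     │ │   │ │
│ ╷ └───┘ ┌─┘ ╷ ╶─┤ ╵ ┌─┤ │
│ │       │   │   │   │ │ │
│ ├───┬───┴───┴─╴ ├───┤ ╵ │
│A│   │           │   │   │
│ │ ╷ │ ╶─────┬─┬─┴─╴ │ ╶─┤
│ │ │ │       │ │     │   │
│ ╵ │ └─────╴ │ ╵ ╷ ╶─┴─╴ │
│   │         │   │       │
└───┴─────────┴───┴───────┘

Finding the shortest path from (10, 0) to (2, 9):
Path length: 59 steps
Directions: down → down → right → up → up → right → down → down → right → right → right → right → up → left → left → left → up → right → right → right → right → right → up → left → up → right → up → up → right → up → up → left → up → left → up → left → up → right → right → up → right → right → right → down → left → down → right → right → down → left → down → right → down → left → left → up → up → left → up

Solution:

┌───┬─────┬─────────────┬─┐
│   │     │      x x x x│ │
│ ╷ ╵ ┌───┘ ┌───╴ ┌─┬─╴ │ │
│ │   │     │x x x│ │x x│ │
│ ├─╴ │ ╶─┬─┤ ╶─┬─┘ │ ╶─┘ │
│ │   │   │ │x x│  B│x x x│
│ └───┴─┐ ╵ ├─┐ └─┐ └─┬─╴ │
│       │   │ │x x│x x│x x│
├───┐ ╶─┴─╴ ╵ └─┐ └─┐ │ ╶─┤
│   │           │x x│x│x x│
├─┐ └───────────┤ ╷ │ └─╴ │
│ │             │ │x│x x x│
│ └───┬───────┐ ├─┘ │ ┌───┤
│     │       │ │x x│ │   │
├─╴ ╷ └─╴ ┌───┘ │ ┌─┘ │ ╷ │
│   │     │     │x│   │ │ │
│ ╶─┼─╴ ┌─┘ ┌───┘ │ ┌─┘ │ │
│   │   │   │  x x│ │   │ │
│ ╷ └───┘ ┌─┘ ╷ ╶─┤ ╵ ┌─┤ │
│ │       │   │x x│   │ │ │
│ ├───┬───┴───┴─╴ ├───┤ ╵ │
│A│x x│x x x x x x│   │   │
│ │ ╷ │ ╶─────┬─┬─┴─╴ │ ╶─┤
│x│x│x│x x x x│ │     │   │
│ ╵ │ └─────╴ │ ╵ ╷ ╶─┴─╴ │
│x x│x x x x x│   │       │
└───┴─────────┴───┴───────┘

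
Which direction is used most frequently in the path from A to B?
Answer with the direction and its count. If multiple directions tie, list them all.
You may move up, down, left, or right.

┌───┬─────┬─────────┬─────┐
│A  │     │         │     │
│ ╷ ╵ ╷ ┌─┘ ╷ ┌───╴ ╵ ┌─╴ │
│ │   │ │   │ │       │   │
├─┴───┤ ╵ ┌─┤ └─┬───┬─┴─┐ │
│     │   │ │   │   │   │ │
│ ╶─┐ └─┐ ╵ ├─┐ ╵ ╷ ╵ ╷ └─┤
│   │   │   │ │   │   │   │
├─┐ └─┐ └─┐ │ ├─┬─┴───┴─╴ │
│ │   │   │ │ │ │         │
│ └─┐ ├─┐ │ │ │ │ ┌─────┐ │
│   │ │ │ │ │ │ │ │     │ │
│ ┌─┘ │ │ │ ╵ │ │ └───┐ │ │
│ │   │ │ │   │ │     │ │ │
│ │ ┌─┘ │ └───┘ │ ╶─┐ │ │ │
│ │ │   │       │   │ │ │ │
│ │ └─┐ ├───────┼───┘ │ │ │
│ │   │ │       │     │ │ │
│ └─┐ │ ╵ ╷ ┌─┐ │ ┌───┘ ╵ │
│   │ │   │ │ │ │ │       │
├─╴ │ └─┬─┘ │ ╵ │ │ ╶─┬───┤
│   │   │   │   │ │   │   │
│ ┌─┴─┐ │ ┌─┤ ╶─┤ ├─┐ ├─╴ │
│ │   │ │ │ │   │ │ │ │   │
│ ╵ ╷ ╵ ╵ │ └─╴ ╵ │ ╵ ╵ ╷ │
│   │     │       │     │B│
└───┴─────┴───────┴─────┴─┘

Directions: right, down, right, up, right, down, down, right, up, right, up, right, down, down, right, down, right, up, right, down, right, up, right, down, right, down, down, down, down, down, down, left, left, left, down, right, down, down, right, up, right, down
Counts: {'right': 15, 'down': 18, 'up': 6, 'left': 3}
Most common: down (18 times)

Solution:

┌───┬─────┬─────────┬─────┐
│A ↓│↱ ↓  │↱ ↓      │     │
│ ╷ ╵ ╷ ┌─┘ ╷ ┌───╴ ╵ ┌─╴ │
│ │↳ ↑│↓│↱ ↑│↓│       │   │
├─┴───┤ ╵ ┌─┤ └─┬───┬─┴─┐ │
│     │↳ ↑│ │↳ ↓│↱ ↓│↱ ↓│ │
│ ╶─┐ └─┐ ╵ ├─┐ ╵ ╷ ╵ ╷ └─┤
│   │   │   │ │↳ ↑│↳ ↑│↳ ↓│
├─┐ └─┐ └─┐ │ ├─┬─┴───┴─╴ │
│ │   │   │ │ │ │        ↓│
│ └─┐ ├─┐ │ │ │ │ ┌─────┐ │
│   │ │ │ │ │ │ │ │     │↓│
│ ┌─┘ │ │ │ ╵ │ │ └───┐ │ │
│ │   │ │ │   │ │     │ │↓│
│ │ ┌─┘ │ └───┘ │ ╶─┐ │ │ │
│ │ │   │       │   │ │ │↓│
│ │ └─┐ ├───────┼───┘ │ │ │
│ │   │ │       │     │ │↓│
│ └─┐ │ ╵ ╷ ┌─┐ │ ┌───┘ ╵ │
│   │ │   │ │ │ │ │↓ ← ← ↲│
├─╴ │ └─┬─┘ │ ╵ │ │ ╶─┬───┤
│   │   │   │   │ │↳ ↓│   │
│ ┌─┴─┐ │ ┌─┤ ╶─┤ ├─┐ ├─╴ │
│ │   │ │ │ │   │ │ │↓│↱ ↓│
│ ╵ ╷ ╵ ╵ │ └─╴ ╵ │ ╵ ╵ ╷ │
│   │     │       │  ↳ ↑│B│
└───┴─────┴───────┴─────┴─┘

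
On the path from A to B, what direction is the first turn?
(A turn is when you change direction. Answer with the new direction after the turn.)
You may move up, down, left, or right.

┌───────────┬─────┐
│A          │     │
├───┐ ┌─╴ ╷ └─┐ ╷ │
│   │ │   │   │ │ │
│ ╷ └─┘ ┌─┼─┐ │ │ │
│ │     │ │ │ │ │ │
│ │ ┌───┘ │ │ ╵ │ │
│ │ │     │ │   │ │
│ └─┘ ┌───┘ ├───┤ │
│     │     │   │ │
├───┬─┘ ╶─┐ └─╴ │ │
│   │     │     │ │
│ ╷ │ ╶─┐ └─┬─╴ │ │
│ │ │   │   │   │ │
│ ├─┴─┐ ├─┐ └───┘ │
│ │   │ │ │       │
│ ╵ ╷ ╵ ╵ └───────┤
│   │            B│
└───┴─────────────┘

Directions: right, right, right, right, right, down, right, down, down, right, up, up, up, right, down, down, down, down, down, down, down, left, left, left, up, left, up, left, left, down, right, down, down, right, right, right, right, right
First turn direction: down

Solution:

┌───────────┬─────┐
│A → → → → ↓│  ↱ ↓│
├───┐ ┌─╴ ╷ └─┐ ╷ │
│   │ │   │↳ ↓│↑│↓│
│ ╷ └─┘ ┌─┼─┐ │ │ │
│ │     │ │ │↓│↑│↓│
│ │ ┌───┘ │ │ ╵ │ │
│ │ │     │ │↳ ↑│↓│
│ └─┘ ┌───┘ ├───┤ │
│     │     │   │↓│
├───┬─┘ ╶─┐ └─╴ │ │
│   │↓ ← ↰│     │↓│
│ ╷ │ ╶─┐ └─┬─╴ │ │
│ │ │↳ ↓│↑ ↰│   │↓│
│ ├─┴─┐ ├─┐ └───┘ │
│ │   │↓│ │↑ ← ← ↲│
│ ╵ ╷ ╵ ╵ └───────┤
│   │  ↳ → → → → B│
└───┴─────────────┘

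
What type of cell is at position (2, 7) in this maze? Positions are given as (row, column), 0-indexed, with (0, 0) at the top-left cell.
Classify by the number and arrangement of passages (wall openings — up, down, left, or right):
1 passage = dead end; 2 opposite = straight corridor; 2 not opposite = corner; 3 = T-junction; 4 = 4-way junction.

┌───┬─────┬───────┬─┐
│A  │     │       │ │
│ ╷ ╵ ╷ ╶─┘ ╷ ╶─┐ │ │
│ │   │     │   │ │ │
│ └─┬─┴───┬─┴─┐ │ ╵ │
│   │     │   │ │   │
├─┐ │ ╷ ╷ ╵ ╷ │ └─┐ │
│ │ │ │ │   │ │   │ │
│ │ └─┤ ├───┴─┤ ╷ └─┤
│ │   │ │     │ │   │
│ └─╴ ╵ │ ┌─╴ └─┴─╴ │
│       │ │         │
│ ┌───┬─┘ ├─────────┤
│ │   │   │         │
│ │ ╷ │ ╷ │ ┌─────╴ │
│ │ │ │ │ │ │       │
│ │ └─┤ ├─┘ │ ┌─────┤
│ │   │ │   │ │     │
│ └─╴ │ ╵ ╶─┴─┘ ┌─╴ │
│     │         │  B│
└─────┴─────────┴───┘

Checking cell at (2, 7):
Number of passages: 2
Cell type: straight corridor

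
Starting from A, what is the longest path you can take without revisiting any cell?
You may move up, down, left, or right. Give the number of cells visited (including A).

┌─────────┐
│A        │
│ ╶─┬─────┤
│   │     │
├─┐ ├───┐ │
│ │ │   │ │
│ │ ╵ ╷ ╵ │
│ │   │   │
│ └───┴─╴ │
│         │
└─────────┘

Finding longest simple path using DFS:
Start: (0, 0)
Longest path visits 17 cells
Path: A → down → right → down → down → right → up → right → down → right → down → left → left → left → left → up → up

Solution:

┌─────────┐
│A        │
│ ╶─┬─────┤
│↳ ↓│     │
├─┐ ├───┐ │
│B│↓│↱ ↓│ │
│ │ ╵ ╷ ╵ │
│↑│↳ ↑│↳ ↓│
│ └───┴─╴ │
│↑ ← ← ← ↲│
└─────────┘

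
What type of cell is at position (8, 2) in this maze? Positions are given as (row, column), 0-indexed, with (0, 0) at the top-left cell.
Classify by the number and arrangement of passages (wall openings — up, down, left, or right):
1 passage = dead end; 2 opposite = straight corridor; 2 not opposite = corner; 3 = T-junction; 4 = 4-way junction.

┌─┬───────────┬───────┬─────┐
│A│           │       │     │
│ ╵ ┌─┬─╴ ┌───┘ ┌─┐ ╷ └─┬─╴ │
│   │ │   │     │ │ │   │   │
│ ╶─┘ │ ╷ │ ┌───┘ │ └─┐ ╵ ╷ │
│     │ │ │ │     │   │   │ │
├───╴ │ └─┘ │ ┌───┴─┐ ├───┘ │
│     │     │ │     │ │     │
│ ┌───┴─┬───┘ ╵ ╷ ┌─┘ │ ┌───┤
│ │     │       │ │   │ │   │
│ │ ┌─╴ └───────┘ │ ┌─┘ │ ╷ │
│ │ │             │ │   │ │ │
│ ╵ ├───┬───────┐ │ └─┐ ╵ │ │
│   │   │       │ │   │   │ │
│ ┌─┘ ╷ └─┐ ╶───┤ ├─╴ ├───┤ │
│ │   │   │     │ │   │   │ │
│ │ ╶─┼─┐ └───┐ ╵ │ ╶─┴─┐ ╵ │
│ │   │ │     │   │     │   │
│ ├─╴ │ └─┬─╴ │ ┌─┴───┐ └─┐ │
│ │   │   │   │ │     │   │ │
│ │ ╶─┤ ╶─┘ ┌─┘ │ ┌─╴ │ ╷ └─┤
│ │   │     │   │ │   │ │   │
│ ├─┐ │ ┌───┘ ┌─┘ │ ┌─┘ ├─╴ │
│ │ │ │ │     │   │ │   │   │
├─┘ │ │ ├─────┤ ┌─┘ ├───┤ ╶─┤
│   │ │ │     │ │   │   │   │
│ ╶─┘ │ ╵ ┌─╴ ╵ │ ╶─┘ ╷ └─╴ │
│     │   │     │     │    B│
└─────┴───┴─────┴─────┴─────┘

Checking cell at (8, 2):
Number of passages: 2
Cell type: corner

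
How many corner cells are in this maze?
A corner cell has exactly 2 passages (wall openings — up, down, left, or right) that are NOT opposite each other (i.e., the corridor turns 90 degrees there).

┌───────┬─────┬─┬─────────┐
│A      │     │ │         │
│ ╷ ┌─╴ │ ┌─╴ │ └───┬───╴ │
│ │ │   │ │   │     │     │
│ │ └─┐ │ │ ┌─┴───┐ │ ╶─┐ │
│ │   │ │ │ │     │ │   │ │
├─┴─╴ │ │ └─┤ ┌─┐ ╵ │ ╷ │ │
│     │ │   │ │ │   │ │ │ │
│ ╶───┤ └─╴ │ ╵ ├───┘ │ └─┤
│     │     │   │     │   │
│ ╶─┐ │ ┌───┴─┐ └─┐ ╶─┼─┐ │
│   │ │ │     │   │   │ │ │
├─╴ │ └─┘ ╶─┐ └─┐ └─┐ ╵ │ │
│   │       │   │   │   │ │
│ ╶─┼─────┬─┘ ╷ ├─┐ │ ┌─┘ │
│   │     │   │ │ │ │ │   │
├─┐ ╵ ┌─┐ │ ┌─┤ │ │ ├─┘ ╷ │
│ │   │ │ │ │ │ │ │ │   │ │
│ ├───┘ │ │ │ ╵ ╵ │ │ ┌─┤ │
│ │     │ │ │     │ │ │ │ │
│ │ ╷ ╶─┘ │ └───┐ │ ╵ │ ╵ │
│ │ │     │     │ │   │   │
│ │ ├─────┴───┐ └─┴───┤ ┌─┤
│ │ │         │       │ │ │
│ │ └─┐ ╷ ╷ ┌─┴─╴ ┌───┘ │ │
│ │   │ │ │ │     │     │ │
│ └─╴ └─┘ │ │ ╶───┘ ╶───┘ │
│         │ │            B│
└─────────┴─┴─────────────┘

Counting corner cells (2 non-opposite passages):
Total corners: 74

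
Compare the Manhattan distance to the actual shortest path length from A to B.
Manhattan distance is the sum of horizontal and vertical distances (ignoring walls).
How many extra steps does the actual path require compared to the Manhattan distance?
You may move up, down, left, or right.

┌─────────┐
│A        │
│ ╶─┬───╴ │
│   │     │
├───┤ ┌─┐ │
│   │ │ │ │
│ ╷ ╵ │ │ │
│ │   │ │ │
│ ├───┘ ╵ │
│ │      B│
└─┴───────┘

Manhattan distance: |4 - 0| + |4 - 0| = 8
Actual path length: 8
Extra steps: 8 - 8 = 0

Solution:

┌─────────┐
│A → → → ↓│
│ ╶─┬───╴ │
│   │    ↓│
├───┤ ┌─┐ │
│   │ │ │↓│
│ ╷ ╵ │ │ │
│ │   │ │↓│
│ ├───┘ ╵ │
│ │      B│
└─┴───────┘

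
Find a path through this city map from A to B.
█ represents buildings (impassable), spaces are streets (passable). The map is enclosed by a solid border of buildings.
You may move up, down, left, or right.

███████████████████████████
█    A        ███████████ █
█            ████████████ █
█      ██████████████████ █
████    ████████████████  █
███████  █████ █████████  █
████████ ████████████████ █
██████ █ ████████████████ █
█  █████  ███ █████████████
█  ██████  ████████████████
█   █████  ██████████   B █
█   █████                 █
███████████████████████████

Finding the shortest path from A to B:
Movement: cardinal only
Path length: 30 steps
Directions: down → down → down → right → right → down → right → down → down → down → right → down → down → down → right → right → right → right → right → right → right → right → right → right → right → right → up → right → right → right

Solution:

███████████████████████████
█    A        ███████████ █
█    ↓       ████████████ █
█    ↓ ██████████████████ █
████ ↳→↓████████████████  █
███████↳↓█████ █████████  █
████████↓████████████████ █
██████ █↓████████████████ █
█  █████↳↓███ █████████████
█  ██████↓ ████████████████
█   █████↓ ██████████↱→→B █
█   █████↳→→→→→→→→→→→↑    █
███████████████████████████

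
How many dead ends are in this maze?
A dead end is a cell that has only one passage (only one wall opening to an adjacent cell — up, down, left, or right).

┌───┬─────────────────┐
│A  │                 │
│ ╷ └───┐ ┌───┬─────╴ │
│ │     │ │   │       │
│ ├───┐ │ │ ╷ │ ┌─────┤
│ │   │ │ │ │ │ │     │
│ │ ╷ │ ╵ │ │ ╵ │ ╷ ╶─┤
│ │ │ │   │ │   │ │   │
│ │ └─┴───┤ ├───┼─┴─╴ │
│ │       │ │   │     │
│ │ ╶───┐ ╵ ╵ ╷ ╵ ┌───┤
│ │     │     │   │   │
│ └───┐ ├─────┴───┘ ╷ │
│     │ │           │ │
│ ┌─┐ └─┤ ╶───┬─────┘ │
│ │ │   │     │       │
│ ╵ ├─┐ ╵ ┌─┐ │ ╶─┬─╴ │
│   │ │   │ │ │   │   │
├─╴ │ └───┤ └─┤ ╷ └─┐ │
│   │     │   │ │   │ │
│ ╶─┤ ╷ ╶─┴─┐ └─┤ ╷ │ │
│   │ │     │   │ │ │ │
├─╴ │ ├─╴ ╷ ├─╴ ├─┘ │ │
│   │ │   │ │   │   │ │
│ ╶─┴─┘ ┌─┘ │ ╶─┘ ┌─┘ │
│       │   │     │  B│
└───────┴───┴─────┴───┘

Checking each cell for number of passages:

Dead ends found at positions:
  (0, 2)
  (2, 10)
  (3, 2)
  (3, 8)
  (6, 3)
  (7, 1)
  (8, 2)
  (8, 5)
  (8, 6)
  (8, 9)
  (9, 4)
  (9, 7)
  (10, 8)
  (11, 2)
  (12, 4)
  (12, 9)
Total dead ends: 16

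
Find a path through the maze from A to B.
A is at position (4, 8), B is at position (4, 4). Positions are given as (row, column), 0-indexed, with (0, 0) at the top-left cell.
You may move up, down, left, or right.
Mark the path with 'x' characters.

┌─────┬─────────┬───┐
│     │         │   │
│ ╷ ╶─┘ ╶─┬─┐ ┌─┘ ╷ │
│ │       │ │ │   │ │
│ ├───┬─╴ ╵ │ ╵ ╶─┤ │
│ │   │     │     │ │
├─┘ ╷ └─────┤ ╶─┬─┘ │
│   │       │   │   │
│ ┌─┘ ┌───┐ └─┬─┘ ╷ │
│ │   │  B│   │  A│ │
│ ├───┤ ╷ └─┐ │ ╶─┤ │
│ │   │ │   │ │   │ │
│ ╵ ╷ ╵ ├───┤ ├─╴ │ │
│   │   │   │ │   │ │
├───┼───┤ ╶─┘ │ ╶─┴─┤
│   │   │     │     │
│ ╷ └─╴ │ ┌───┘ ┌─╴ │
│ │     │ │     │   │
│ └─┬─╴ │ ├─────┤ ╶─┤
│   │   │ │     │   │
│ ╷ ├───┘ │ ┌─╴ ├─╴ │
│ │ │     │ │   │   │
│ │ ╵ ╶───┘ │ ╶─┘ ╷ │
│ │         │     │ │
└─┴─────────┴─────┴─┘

Finding the shortest path from (4, 8) to (4, 4):
Path length: 58 steps
Directions: left → down → right → down → left → down → right → right → down → left → down → right → down → left → down → left → left → up → right → up → left → left → down → down → left → left → left → up → right → right → up → up → up → right → right → up → up → up → left → up → left → left → left → up → left → down → left → down → down → down → right → up → right → down → right → up → up → right

Solution:

┌─────┬─────────┬───┐
│     │         │   │
│ ╷ ╶─┘ ╶─┬─┐ ┌─┘ ╷ │
│ │       │ │ │   │ │
│ ├───┬─╴ ╵ │ ╵ ╶─┤ │
│ │x x│     │     │ │
├─┘ ╷ └─────┤ ╶─┬─┘ │
│x x│x x x x│   │   │
│ ┌─┘ ┌───┐ └─┬─┘ ╷ │
│x│   │x B│x x│x A│ │
│ ├───┤ ╷ └─┐ │ ╶─┤ │
│x│x x│x│   │x│x x│ │
│ ╵ ╷ ╵ ├───┤ ├─╴ │ │
│x x│x x│   │x│x x│ │
├───┼───┤ ╶─┘ │ ╶─┴─┤
│   │   │x x x│x x x│
│ ╷ └─╴ │ ┌───┘ ┌─╴ │
│ │     │x│     │x x│
│ └─┬─╴ │ ├─────┤ ╶─┤
│   │   │x│x x x│x x│
│ ╷ ├───┘ │ ┌─╴ ├─╴ │
│ │ │x x x│x│x x│x x│
│ │ ╵ ╶───┘ │ ╶─┘ ╷ │
│ │  x x x x│x x x│ │
└─┴─────────┴─────┴─┘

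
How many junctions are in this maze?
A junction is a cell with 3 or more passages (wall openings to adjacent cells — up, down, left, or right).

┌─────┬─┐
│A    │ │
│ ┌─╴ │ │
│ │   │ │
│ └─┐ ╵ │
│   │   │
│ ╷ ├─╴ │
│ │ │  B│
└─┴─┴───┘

Checking each cell for number of passages:

Junctions found (3+ passages):
  (1, 2): 3 passages
  (2, 0): 3 passages
  (2, 3): 3 passages
Total junctions: 3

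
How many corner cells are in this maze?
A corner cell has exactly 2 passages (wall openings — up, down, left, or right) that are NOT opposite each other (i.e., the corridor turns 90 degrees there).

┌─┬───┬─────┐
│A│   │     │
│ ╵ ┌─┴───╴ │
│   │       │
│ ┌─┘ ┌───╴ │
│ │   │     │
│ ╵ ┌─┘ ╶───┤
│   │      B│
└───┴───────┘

Counting corner cells (2 non-opposite passages):
Total corners: 10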